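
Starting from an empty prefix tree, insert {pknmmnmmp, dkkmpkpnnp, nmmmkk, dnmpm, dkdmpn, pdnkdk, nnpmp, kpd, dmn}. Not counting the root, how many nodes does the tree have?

47

Count nodes per top-level branch (shared prefixes stored once):
  'd'-branch (dkdmpn, dkkmpkpnnp, dmn, dnmpm): 20 nodes
  'k'-branch (kpd): 3 nodes
  'n'-branch (nmmmkk, nnpmp): 10 nodes
  'p'-branch (pdnkdk, pknmmnmmp): 14 nodes
Sum: 47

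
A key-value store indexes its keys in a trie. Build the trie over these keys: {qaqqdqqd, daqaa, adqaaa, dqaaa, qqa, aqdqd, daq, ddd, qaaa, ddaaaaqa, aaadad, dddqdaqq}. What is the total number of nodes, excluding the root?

Trace insertions, counting only characters that open a new branch:
  "qaqqdqqd" → 8 new (q, a, q, q, d, q, q, d)
  "daqaa" → 5 new (d, a, q, a, a)
  "adqaaa" → 6 new (a, d, q, a, a, a)
  "dqaaa" → prefix "d" already present; 4 new (q, a, a, a)
  "qqa" → prefix "q" already present; 2 new (q, a)
  "aqdqd" → prefix "a" already present; 4 new (q, d, q, d)
  "daq" → prefix "daq" already present; 0 new (none)
  "ddd" → prefix "d" already present; 2 new (d, d)
  "qaaa" → prefix "qa" already present; 2 new (a, a)
  "ddaaaaqa" → prefix "dd" already present; 6 new (a, a, a, a, q, a)
  "aaadad" → prefix "a" already present; 5 new (a, a, d, a, d)
  "dddqdaqq" → prefix "ddd" already present; 5 new (q, d, a, q, q)
Total nodes = 8 + 5 + 6 + 4 + 2 + 4 + 0 + 2 + 2 + 6 + 5 + 5 = 49

49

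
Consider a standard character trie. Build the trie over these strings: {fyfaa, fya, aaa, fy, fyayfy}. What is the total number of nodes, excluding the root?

12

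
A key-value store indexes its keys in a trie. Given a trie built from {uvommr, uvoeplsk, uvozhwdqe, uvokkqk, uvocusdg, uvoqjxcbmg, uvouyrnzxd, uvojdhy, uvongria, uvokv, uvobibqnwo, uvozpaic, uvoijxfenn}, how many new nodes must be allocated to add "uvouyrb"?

1

Walking "uvouyrb" from the root, the first 6 characters ("uvouyr") follow existing edges; "b" is the first miss.
So 7 − 6 = 1 new nodes.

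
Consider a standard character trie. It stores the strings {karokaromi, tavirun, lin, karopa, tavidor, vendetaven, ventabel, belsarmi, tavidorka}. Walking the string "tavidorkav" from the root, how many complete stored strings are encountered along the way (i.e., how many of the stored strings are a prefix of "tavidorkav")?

Walk "tavidorkav" from the root; an end-of-word marker is hit whenever a stored word is a prefix of "tavidorkav".
Prefixes of the query that are stored words: "tavidor", "tavidorka"
Count: 2

2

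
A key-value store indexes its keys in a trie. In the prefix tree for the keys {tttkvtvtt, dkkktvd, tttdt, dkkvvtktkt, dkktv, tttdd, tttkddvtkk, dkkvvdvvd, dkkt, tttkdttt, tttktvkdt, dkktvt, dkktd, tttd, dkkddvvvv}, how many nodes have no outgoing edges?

Leaves are exactly the stored words that no other stored word extends.
Those words: "dkkddvvvv", "dkkktvd", "dkktd", "dkktvt", "dkkvvdvvd", "dkkvvtktkt", "tttdd", "tttdt", "tttkddvtkk", "tttkdttt", "tttktvkdt", "tttkvtvtt"
Leaf count: 12

12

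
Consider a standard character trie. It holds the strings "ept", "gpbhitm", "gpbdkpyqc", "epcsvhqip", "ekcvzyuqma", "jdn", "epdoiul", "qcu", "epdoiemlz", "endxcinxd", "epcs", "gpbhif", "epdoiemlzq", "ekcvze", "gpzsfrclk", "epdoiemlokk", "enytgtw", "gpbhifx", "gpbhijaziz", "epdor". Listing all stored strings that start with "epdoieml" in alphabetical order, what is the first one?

epdoiemlokk

DFS of the "epdoieml" subtree visits, in order: "epdoiemlokk", "epdoiemlz", "epdoiemlzq"
The 1st is epdoiemlokk.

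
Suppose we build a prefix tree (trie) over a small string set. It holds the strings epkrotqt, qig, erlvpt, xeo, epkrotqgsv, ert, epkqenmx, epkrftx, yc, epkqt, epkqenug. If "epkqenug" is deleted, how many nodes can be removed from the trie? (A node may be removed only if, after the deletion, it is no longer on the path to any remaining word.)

2

Walk "epkqenug" from the leaf back toward the root, removing each node that no remaining word uses.
The suffix "ug" (2 nodes) is used only by "epkqenug"; the node for "epkqen" still has the child "m", so pruning stops there.
Nodes removed: 2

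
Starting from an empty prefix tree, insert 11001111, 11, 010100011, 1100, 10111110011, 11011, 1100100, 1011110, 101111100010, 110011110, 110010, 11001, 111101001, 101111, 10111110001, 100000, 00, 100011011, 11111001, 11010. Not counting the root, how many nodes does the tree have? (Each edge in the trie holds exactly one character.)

Insert word by word; a character creates a node only if that edge doesn't already exist:
  "11001111" → 8 new (1, 1, 0, 0, 1, 1, 1, 1)
  "11" → prefix "11" already present; 0 new (none)
  "010100011" → 9 new (0, 1, 0, 1, 0, 0, 0, 1, 1)
  "1100" → prefix "1100" already present; 0 new (none)
  "10111110011" → prefix "1" already present; 10 new (0, 1, 1, 1, 1, 1, 0, 0, 1, 1)
  "11011" → prefix "110" already present; 2 new (1, 1)
  "1100100" → prefix "11001" already present; 2 new (0, 0)
  "1011110" → prefix "101111" already present; 1 new (0)
  "101111100010" → prefix "101111100" already present; 3 new (0, 1, 0)
  "110011110" → prefix "11001111" already present; 1 new (0)
  "110010" → prefix "110010" already present; 0 new (none)
  "11001" → prefix "11001" already present; 0 new (none)
  "111101001" → prefix "11" already present; 7 new (1, 1, 0, 1, 0, 0, 1)
  "101111" → prefix "101111" already present; 0 new (none)
  "10111110001" → prefix "10111110001" already present; 0 new (none)
  "100000" → prefix "10" already present; 4 new (0, 0, 0, 0)
  "00" → prefix "0" already present; 1 new (0)
  "100011011" → prefix "1000" already present; 5 new (1, 1, 0, 1, 1)
  "11111001" → prefix "1111" already present; 4 new (1, 0, 0, 1)
  "11010" → prefix "1101" already present; 1 new (0)
Total nodes = 8 + 0 + 9 + 0 + 10 + 2 + 2 + 1 + 3 + 1 + 0 + 0 + 7 + 0 + 0 + 4 + 1 + 5 + 4 + 1 = 58

58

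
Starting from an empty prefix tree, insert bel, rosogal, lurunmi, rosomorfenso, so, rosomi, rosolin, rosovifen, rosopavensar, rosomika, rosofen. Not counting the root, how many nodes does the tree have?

49

Count nodes per top-level branch (shared prefixes stored once):
  'b'-branch (bel): 3 nodes
  'l'-branch (lurunmi): 7 nodes
  'r'-branch (rosofen, rosogal, rosolin, rosomi, rosomika, rosomorfenso, rosopavensar, rosovifen): 37 nodes
  's'-branch (so): 2 nodes
Sum: 49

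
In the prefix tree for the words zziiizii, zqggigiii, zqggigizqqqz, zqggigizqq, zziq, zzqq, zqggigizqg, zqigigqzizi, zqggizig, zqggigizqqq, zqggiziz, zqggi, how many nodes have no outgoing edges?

Leaves are exactly the stored words that no other stored word extends.
Those words: "zqggigiii", "zqggigizqg", "zqggigizqqqz", "zqggizig", "zqggiziz", "zqigigqzizi", "zziiizii", "zziq", "zzqq"
Leaf count: 9

9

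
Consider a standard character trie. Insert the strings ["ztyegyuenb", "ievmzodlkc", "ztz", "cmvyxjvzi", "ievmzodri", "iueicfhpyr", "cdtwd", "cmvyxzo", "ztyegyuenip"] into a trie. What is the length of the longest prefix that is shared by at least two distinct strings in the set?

Equivalently: take the maximum, over all pairs, of their longest common prefix length.
"ztyegyuenb" and "ztyegyuenip" agree on "ztyegyuen" (9 characters) before diverging; nothing deeper is shared.
Longest shared-prefix length: 9

9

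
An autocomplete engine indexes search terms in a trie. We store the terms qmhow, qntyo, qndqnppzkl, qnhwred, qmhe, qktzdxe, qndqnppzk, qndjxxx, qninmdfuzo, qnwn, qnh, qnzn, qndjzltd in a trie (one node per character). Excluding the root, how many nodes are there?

49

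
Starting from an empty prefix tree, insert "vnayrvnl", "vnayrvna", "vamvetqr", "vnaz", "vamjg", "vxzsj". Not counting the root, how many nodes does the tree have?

Insert word by word; a character creates a node only if that edge doesn't already exist:
  "vnayrvnl" → 8 new (v, n, a, y, r, v, n, l)
  "vnayrvna" → prefix "vnayrvn" already present; 1 new (a)
  "vamvetqr" → prefix "v" already present; 7 new (a, m, v, e, t, q, r)
  "vnaz" → prefix "vna" already present; 1 new (z)
  "vamjg" → prefix "vam" already present; 2 new (j, g)
  "vxzsj" → prefix "v" already present; 4 new (x, z, s, j)
Total nodes = 8 + 1 + 7 + 1 + 2 + 4 = 23

23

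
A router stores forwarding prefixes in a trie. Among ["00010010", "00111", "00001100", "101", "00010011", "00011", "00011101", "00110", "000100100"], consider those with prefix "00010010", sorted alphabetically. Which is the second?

000100100

Filter for "00010010…" and sort: "00010010", "000100100"
The 2nd is 000100100.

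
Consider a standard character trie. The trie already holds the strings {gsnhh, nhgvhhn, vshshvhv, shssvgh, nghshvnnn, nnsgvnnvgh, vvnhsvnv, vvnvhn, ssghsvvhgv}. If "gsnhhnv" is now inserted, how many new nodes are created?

The longest prefix of "gsnhhnv" already in the trie is "gsnhh" (length 5).
So 7 − 5 = 2 new nodes.

2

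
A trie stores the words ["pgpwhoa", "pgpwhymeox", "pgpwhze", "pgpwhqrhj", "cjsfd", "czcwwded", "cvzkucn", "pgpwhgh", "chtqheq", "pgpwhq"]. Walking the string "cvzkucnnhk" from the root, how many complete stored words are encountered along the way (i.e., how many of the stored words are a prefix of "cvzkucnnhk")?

1

Traverse "cvzkucnnhk" character by character; count nodes along the way that are marked as word ends.
Prefixes of the query that are stored words: "cvzkucn"
Count: 1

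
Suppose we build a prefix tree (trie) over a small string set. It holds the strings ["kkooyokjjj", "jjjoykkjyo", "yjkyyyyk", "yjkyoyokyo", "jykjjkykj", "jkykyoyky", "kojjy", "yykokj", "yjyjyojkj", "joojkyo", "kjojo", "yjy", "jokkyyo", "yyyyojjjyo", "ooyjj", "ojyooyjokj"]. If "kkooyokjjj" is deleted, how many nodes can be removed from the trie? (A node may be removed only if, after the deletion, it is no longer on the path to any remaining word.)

9

A node on "kkooyokjjj"'s path can go only if nothing else ends at it or branches off below it.
The suffix "kooyokjjj" (9 nodes) is used only by "kkooyokjjj"; the node for "k" still has the child "o", so pruning stops there.
Nodes removed: 9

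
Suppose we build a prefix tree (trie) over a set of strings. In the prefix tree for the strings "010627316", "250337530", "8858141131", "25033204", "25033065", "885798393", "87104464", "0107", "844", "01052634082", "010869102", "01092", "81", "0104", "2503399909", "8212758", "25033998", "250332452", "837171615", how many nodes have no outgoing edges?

Leaves are exactly the stored words that no other stored word extends.
Those words: "0104", "01052634082", "010627316", "0107", "010869102", "01092", "25033065", "25033204", "250332452", "250337530", "25033998", "2503399909", "81", "8212758", "837171615", "844", "87104464", "885798393", "8858141131"
Leaf count: 19

19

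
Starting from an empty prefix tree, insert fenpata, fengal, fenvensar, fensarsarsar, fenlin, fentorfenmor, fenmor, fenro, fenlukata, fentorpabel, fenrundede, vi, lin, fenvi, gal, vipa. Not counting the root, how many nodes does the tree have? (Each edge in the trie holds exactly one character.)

69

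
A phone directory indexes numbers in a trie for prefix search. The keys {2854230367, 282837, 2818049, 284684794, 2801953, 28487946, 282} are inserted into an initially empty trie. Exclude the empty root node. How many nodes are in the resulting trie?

36

Trie structure (* marks end of a word):
(root)
└─ 2
   └─ 8
      ├─ 0
      │  └─ 1
      │     └─ 9
      │        └─ 5
      │           └─ 3 *
      ├─ 1
      │  └─ 8
      │     └─ 0
      │        └─ 4
      │           └─ 9 *
      ├─ 2 *
      │  └─ 8
      │     └─ 3
      │        └─ 7 *
      ├─ 4
      │  ├─ 6
      │  │  └─ 8
      │  │     └─ 4
      │  │        └─ 7
      │  │           └─ 9
      │  │              └─ 4 *
      │  └─ 8
      │     └─ 7
      │        └─ 9
      │           └─ 4
      │              └─ 6 *
      └─ 5
         └─ 4
            └─ 2
               └─ 3
                  └─ 0
                     └─ 3
                        └─ 6
                           └─ 7 *
Counting every labelled node above: 36.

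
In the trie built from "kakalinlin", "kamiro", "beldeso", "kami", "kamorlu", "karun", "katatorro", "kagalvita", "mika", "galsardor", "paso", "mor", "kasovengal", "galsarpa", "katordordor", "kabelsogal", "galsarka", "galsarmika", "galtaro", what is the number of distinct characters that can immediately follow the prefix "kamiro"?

Walk "kamiro" from the root, arriving at one node.
No stored string extends past "kamiro".
That node has 0 child edges.

0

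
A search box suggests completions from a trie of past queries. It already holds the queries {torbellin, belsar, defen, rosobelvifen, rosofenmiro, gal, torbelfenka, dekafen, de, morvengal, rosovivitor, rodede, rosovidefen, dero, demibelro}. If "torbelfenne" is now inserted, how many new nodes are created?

2

The longest prefix of "torbelfenne" already in the trie is "torbelfen" (length 9).
Each of the 2 remaining characters creates one node.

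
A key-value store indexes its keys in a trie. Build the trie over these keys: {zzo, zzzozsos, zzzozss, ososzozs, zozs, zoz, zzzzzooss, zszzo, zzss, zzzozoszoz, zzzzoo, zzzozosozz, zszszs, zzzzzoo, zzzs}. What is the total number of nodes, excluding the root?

Count nodes per top-level branch (shared prefixes stored once):
  'o'-branch (ososzozs): 8 nodes
  'z'-branch (zoz, zozs, zszszs, zszzo, zzo, zzss, zzzozosozz, zzzozoszoz, zzzozsos, zzzozss, zzzs, zzzzoo, zzzzzoo, zzzzzooss): 39 nodes
Sum: 47

47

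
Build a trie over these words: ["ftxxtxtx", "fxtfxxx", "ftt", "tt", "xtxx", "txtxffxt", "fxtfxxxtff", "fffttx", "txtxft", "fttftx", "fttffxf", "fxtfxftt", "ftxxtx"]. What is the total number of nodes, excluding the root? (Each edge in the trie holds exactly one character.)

Count nodes per top-level branch (shared prefixes stored once):
  'f'-branch (fffttx, ftt, fttffxf, fttftx, ftxxtx, ftxxtxtx, fxtfxftt, fxtfxxx, fxtfxxxtff): 32 nodes
  't'-branch (tt, txtxffxt, txtxft): 10 nodes
  'x'-branch (xtxx): 4 nodes
Sum: 46

46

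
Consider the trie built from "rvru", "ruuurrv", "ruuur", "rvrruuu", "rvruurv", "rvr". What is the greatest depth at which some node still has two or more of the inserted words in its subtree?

Equivalently: take the maximum, over all pairs, of their longest common prefix length.
e.g. "ruuur" and "ruuurrv" share the prefix "ruuur" of length 5; no pair shares a longer one.
Longest shared-prefix length: 5

5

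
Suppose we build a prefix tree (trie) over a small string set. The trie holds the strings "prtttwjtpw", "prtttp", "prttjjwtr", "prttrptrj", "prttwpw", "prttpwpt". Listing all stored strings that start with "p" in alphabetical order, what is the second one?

prttpwpt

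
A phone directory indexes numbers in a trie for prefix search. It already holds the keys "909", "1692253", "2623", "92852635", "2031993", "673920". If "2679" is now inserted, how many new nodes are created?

Walking "2679" from the root, the first 2 characters ("26") follow existing edges; "7" is the first miss.
New nodes needed: |"2679"| − 2 = 4 − 2 = 2.

2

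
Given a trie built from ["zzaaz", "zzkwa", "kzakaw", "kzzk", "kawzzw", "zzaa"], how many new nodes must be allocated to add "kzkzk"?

3

Walking "kzkzk" from the root, the first 2 characters ("kz") follow existing edges; "k" is the first miss.
Each of the 3 remaining characters creates one node.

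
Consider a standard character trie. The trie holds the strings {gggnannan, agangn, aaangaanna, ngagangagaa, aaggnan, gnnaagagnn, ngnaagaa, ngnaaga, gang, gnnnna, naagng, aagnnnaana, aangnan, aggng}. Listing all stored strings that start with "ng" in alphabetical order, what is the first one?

ngagangagaa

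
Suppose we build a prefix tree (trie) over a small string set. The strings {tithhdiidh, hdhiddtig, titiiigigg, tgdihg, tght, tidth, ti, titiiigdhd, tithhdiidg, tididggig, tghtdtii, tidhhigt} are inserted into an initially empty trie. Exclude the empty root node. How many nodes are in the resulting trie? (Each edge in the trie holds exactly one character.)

55

Count nodes per top-level branch (shared prefixes stored once):
  'h'-branch (hdhiddtig): 9 nodes
  't'-branch (tgdihg, tght, tghtdtii, ti, tidhhigt, tididggig, tidth, tithhdiidg, tithhdiidh, titiiigdhd, titiiigigg): 46 nodes
Sum: 55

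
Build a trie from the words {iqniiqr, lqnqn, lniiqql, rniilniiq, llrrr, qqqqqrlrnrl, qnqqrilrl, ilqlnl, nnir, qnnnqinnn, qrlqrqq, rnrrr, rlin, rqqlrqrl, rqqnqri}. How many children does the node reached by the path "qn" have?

Walk "qn" from the root, arriving at one node.
Characters that immediately follow "qn" among the stored strings: {n, q}.
That node has 2 child edges.

2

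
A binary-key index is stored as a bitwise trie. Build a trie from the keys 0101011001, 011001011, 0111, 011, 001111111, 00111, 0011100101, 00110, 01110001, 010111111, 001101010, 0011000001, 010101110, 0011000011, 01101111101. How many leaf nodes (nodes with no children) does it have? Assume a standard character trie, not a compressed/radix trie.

A leaf is a node with no children — equivalently, the end of a word that is not a proper prefix of any other stored word.
Those words: "0011000001", "0011000011", "001101010", "0011100101", "001111111", "0101011001", "010101110", "010111111", "011001011", "01101111101", "01110001"
Leaf count: 11

11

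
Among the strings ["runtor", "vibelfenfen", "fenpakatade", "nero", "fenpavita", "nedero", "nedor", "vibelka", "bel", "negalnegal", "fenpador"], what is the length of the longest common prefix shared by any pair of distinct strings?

Equivalently: take the maximum, over all pairs, of their longest common prefix length.
e.g. "fenpador" and "fenpakatade" share the prefix "fenpa" of length 5; no pair shares a longer one.
Longest shared-prefix length: 5

5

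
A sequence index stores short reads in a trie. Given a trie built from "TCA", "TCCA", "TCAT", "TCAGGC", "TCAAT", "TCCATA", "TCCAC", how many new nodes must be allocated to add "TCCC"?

1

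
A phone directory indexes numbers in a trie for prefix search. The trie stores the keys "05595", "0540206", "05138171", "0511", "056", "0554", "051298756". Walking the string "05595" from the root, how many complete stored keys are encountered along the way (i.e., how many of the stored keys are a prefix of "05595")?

1

Walk "05595" from the root; an end-of-word marker is hit whenever a stored word is a prefix of "05595".
Prefixes of the query that are stored words: "05595"
Count: 1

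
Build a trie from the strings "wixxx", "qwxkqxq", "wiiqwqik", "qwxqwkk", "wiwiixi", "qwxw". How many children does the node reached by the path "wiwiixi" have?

Follow the path "wiwiixi" to its node, then look at its outgoing edges.
No stored string extends past "wiwiixi".
That node has 0 child edges.

0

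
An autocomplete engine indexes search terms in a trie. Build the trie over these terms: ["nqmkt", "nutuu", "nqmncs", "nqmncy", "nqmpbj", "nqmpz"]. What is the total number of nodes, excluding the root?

Trace insertions, counting only characters that open a new branch:
  "nqmkt" → 5 new (n, q, m, k, t)
  "nutuu" → prefix "n" already present; 4 new (u, t, u, u)
  "nqmncs" → prefix "nqm" already present; 3 new (n, c, s)
  "nqmncy" → prefix "nqmnc" already present; 1 new (y)
  "nqmpbj" → prefix "nqm" already present; 3 new (p, b, j)
  "nqmpz" → prefix "nqmp" already present; 1 new (z)
Total nodes = 5 + 4 + 3 + 1 + 3 + 1 = 17

17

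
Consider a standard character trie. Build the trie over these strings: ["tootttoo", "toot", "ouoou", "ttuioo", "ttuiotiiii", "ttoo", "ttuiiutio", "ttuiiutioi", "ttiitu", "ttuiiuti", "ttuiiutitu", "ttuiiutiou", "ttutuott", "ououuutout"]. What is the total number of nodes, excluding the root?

50

For each word, the new-node count is its length minus the longest prefix already in the trie:
  "tootttoo" → 8 new (t, o, o, t, t, t, o, o)
  "toot" → prefix "toot" already present; 0 new (none)
  "ouoou" → 5 new (o, u, o, o, u)
  "ttuioo" → prefix "t" already present; 5 new (t, u, i, o, o)
  "ttuiotiiii" → prefix "ttuio" already present; 5 new (t, i, i, i, i)
  "ttoo" → prefix "tt" already present; 2 new (o, o)
  "ttuiiutio" → prefix "ttui" already present; 5 new (i, u, t, i, o)
  "ttuiiutioi" → prefix "ttuiiutio" already present; 1 new (i)
  "ttiitu" → prefix "tt" already present; 4 new (i, i, t, u)
  "ttuiiuti" → prefix "ttuiiuti" already present; 0 new (none)
  "ttuiiutitu" → prefix "ttuiiuti" already present; 2 new (t, u)
  "ttuiiutiou" → prefix "ttuiiutio" already present; 1 new (u)
  "ttutuott" → prefix "ttu" already present; 5 new (t, u, o, t, t)
  "ououuutout" → prefix "ouo" already present; 7 new (u, u, u, t, o, u, t)
Total nodes = 8 + 0 + 5 + 5 + 5 + 2 + 5 + 1 + 4 + 0 + 2 + 1 + 5 + 7 = 50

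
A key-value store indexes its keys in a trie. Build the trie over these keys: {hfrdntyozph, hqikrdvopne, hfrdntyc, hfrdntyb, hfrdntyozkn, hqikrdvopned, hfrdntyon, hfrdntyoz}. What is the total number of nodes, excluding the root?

27

Trie structure (* marks end of a word):
(root)
└─ h
   ├─ f
   │  └─ r
   │     └─ d
   │        └─ n
   │           └─ t
   │              └─ y
   │                 ├─ b *
   │                 ├─ c *
   │                 └─ o
   │                    ├─ n *
   │                    └─ z *
   │                       ├─ k
   │                       │  └─ n *
   │                       └─ p
   │                          └─ h *
   └─ q
      └─ i
         └─ k
            └─ r
               └─ d
                  └─ v
                     └─ o
                        └─ p
                           └─ n
                              └─ e *
                                 └─ d *
Counting every labelled node above: 27.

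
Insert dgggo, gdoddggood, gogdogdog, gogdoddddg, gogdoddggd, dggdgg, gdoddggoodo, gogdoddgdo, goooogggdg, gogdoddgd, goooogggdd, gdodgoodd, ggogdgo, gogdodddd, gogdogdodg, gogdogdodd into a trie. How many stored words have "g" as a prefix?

14

Walk to "g"; the words in its subtree are exactly those with that prefix.
Words under "g": gdoddggood, gdoddggoodo, gdodgoodd, ggogdgo, gogdodddd, gogdoddddg, gogdoddgd, gogdoddgdo, gogdoddggd, gogdogdodd, gogdogdodg, gogdogdog, goooogggdd, goooogggdg
Count: 14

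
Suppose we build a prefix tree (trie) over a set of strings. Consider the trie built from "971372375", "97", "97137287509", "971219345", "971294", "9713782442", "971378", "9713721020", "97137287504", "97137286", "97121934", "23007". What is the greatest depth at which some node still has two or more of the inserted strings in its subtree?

10

Equivalently: take the maximum, over all pairs, of their longest common prefix length.
e.g. "97137287504" and "97137287509" share the prefix "9713728750" of length 10; no pair shares a longer one.
Longest shared-prefix length: 10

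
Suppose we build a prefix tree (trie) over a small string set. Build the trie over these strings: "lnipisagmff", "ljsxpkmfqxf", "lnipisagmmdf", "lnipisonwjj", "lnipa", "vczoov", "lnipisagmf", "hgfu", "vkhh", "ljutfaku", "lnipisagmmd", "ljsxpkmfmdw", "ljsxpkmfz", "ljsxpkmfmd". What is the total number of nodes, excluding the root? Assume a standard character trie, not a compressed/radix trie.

Count nodes per top-level branch (shared prefixes stored once):
  'h'-branch (hgfu): 4 nodes
  'l'-branch (ljsxpkmfmd, ljsxpkmfmdw, ljsxpkmfqxf, ljsxpkmfz, ljutfaku, lnipa, lnipisagmf, lnipisagmff, lnipisagmmd, lnipisagmmdf, lnipisonwjj): 40 nodes
  'v'-branch (vczoov, vkhh): 9 nodes
Sum: 53

53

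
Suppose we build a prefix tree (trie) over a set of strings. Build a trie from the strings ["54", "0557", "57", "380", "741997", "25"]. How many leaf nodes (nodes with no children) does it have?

6

Leaves are exactly the stored words that no other stored word extends.
Those words: "0557", "25", "380", "54", "57", "741997"
Leaf count: 6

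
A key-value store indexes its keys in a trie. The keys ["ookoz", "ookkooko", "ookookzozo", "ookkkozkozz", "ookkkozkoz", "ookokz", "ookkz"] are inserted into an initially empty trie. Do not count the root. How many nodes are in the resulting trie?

For each word, the new-node count is its length minus the longest prefix already in the trie:
  "ookoz" → 5 new (o, o, k, o, z)
  "ookkooko" → prefix "ook" already present; 5 new (k, o, o, k, o)
  "ookookzozo" → prefix "ooko" already present; 6 new (o, k, z, o, z, o)
  "ookkkozkozz" → prefix "ookk" already present; 7 new (k, o, z, k, o, z, z)
  "ookkkozkoz" → prefix "ookkkozkoz" already present; 0 new (none)
  "ookokz" → prefix "ooko" already present; 2 new (k, z)
  "ookkz" → prefix "ookk" already present; 1 new (z)
Total nodes = 5 + 5 + 6 + 7 + 0 + 2 + 1 = 26

26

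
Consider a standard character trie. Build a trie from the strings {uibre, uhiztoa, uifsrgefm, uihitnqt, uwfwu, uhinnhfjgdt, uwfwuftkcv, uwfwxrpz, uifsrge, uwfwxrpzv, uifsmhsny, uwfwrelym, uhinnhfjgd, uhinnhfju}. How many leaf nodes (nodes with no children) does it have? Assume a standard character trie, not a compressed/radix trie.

10

Leaves are exactly the stored words that no other stored word extends.
Those words: "uhinnhfjgdt", "uhinnhfju", "uhiztoa", "uibre", "uifsmhsny", "uifsrgefm", "uihitnqt", "uwfwrelym", "uwfwuftkcv", "uwfwxrpzv"
Leaf count: 10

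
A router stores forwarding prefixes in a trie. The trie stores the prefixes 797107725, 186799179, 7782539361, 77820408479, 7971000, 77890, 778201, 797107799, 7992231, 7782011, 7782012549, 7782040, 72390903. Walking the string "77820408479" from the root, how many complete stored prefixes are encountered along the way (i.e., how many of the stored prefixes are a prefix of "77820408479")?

2

Check each prefix of "77820408479" against the stored set — each match is an end-marker on the path.
Prefixes of the query that are stored words: "7782040", "77820408479"
Count: 2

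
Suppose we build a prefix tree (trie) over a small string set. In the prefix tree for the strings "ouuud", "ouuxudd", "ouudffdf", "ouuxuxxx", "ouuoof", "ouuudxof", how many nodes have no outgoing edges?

A leaf is a node with no children — equivalently, the end of a word that is not a proper prefix of any other stored word.
Those words: "ouudffdf", "ouuoof", "ouuudxof", "ouuxudd", "ouuxuxxx"
Leaf count: 5

5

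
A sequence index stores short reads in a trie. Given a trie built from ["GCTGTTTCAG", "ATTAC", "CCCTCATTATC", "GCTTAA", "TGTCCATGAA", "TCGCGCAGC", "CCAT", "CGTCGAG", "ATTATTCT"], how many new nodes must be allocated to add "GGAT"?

3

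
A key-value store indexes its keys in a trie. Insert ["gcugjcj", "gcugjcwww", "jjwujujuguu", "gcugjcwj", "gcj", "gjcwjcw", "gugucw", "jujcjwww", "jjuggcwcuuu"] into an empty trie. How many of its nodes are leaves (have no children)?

A leaf is a node with no children — equivalently, the end of a word that is not a proper prefix of any other stored word.
Those words: "gcj", "gcugjcj", "gcugjcwj", "gcugjcwww", "gjcwjcw", "gugucw", "jjuggcwcuuu", "jjwujujuguu", "jujcjwww"
Leaf count: 9

9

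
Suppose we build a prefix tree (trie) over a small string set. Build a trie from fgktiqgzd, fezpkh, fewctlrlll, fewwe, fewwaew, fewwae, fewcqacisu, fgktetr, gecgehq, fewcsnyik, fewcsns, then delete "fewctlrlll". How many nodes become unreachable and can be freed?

6

A node on "fewctlrlll"'s path can go only if nothing else ends at it or branches off below it.
The suffix "tlrlll" (6 nodes) is used only by "fewctlrlll"; the node for "fewc" still has the child "q", so pruning stops there.
Nodes removed: 6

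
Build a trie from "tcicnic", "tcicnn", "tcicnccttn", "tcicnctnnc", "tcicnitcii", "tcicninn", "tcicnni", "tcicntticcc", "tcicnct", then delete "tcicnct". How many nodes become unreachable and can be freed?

Walk "tcicnct" from the leaf back toward the root, removing each node that no remaining word uses.
Every node on "tcicnct" is still needed (e.g. by "tcicnctnnc"), so nothing is freed.
Nodes removed: 0

0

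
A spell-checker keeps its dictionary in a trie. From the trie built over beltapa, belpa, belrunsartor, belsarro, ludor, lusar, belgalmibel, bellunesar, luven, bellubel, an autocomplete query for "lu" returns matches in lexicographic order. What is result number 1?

ludor

Filter for "lu…" and sort: "ludor", "lusar", "luven"
Position 1: ludor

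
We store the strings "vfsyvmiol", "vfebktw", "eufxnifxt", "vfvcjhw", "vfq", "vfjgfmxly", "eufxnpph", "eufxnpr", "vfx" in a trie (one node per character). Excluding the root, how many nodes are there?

41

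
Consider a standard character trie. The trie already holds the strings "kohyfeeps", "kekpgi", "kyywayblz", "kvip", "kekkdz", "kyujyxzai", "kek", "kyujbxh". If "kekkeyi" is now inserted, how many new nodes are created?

3

The longest prefix of "kekkeyi" already in the trie is "kekk" (length 4).
So 7 − 4 = 3 new nodes.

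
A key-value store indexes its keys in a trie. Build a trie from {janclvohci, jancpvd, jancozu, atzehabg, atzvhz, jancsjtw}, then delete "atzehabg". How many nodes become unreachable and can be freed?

After clearing the end-marker at "atzehabg", prune upward until reaching a node still needed by another word.
The suffix "ehabg" (5 nodes) is used only by "atzehabg"; the node for "atz" still has the child "v", so pruning stops there.
Nodes removed: 5

5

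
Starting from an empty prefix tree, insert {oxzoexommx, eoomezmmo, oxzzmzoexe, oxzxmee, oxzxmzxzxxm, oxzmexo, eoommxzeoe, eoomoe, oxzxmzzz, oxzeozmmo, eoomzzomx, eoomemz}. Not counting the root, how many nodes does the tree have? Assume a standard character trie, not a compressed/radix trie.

63

Count nodes per top-level branch (shared prefixes stored once):
  'e'-branch (eoomemz, eoomezmmo, eoommxzeoe, eoomoe, eoomzzomx): 24 nodes
  'o'-branch (oxzeozmmo, oxzmexo, oxzoexommx, oxzxmee, oxzxmzxzxxm, oxzxmzzz, oxzzmzoexe): 39 nodes
Sum: 63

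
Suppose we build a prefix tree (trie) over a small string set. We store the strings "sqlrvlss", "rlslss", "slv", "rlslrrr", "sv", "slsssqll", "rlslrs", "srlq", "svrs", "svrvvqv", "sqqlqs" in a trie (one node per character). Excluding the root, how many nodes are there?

40

Count nodes per top-level branch (shared prefixes stored once):
  'r'-branch (rlslrrr, rlslrs, rlslss): 10 nodes
  's'-branch (slsssqll, slv, sqlrvlss, sqqlqs, srlq, sv, svrs, svrvvqv): 30 nodes
Sum: 40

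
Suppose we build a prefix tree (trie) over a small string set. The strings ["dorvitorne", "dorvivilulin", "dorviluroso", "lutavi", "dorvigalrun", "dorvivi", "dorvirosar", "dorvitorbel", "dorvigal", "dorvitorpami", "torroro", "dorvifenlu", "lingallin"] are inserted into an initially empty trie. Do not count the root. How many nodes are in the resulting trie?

Insert word by word; a character creates a node only if that edge doesn't already exist:
  "dorvitorne" → 10 new (d, o, r, v, i, t, o, r, n, e)
  "dorvivilulin" → prefix "dorvi" already present; 7 new (v, i, l, u, l, i, n)
  "dorviluroso" → prefix "dorvi" already present; 6 new (l, u, r, o, s, o)
  "lutavi" → 6 new (l, u, t, a, v, i)
  "dorvigalrun" → prefix "dorvi" already present; 6 new (g, a, l, r, u, n)
  "dorvivi" → prefix "dorvivi" already present; 0 new (none)
  "dorvirosar" → prefix "dorvi" already present; 5 new (r, o, s, a, r)
  "dorvitorbel" → prefix "dorvitor" already present; 3 new (b, e, l)
  "dorvigal" → prefix "dorvigal" already present; 0 new (none)
  "dorvitorpami" → prefix "dorvitor" already present; 4 new (p, a, m, i)
  "torroro" → 7 new (t, o, r, r, o, r, o)
  "dorvifenlu" → prefix "dorvi" already present; 5 new (f, e, n, l, u)
  "lingallin" → prefix "l" already present; 8 new (i, n, g, a, l, l, i, n)
Total nodes = 10 + 7 + 6 + 6 + 6 + 0 + 5 + 3 + 0 + 4 + 7 + 5 + 8 = 67

67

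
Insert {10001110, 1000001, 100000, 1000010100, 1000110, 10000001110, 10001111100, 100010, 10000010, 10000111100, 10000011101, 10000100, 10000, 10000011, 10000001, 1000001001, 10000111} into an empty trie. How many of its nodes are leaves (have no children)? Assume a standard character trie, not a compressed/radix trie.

A leaf is a node with no children — equivalently, the end of a word that is not a proper prefix of any other stored word.
Those words: "10000001110", "1000001001", "10000011101", "10000100", "1000010100", "10000111100", "100010", "1000110", "10001110", "10001111100"
Leaf count: 10

10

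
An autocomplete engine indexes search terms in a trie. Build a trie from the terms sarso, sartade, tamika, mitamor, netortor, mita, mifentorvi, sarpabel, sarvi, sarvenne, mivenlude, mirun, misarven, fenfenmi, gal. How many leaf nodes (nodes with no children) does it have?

14

Leaves are exactly the stored words that no other stored word extends.
Those words: "fenfenmi", "gal", "mifentorvi", "mirun", "misarven", "mitamor", "mivenlude", "netortor", "sarpabel", "sarso", "sartade", "sarvenne", "sarvi", "tamika"
Leaf count: 14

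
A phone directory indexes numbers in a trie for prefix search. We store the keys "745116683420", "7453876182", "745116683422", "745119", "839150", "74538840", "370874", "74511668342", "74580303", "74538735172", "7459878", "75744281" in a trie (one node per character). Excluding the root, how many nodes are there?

57

Insert word by word; a character creates a node only if that edge doesn't already exist:
  "745116683420" → 12 new (7, 4, 5, 1, 1, 6, 6, 8, 3, 4, 2, 0)
  "7453876182" → prefix "745" already present; 7 new (3, 8, 7, 6, 1, 8, 2)
  "745116683422" → prefix "74511668342" already present; 1 new (2)
  "745119" → prefix "74511" already present; 1 new (9)
  "839150" → 6 new (8, 3, 9, 1, 5, 0)
  "74538840" → prefix "74538" already present; 3 new (8, 4, 0)
  "370874" → 6 new (3, 7, 0, 8, 7, 4)
  "74511668342" → prefix "74511668342" already present; 0 new (none)
  "74580303" → prefix "745" already present; 5 new (8, 0, 3, 0, 3)
  "74538735172" → prefix "745387" already present; 5 new (3, 5, 1, 7, 2)
  "7459878" → prefix "745" already present; 4 new (9, 8, 7, 8)
  "75744281" → prefix "7" already present; 7 new (5, 7, 4, 4, 2, 8, 1)
Total nodes = 12 + 7 + 1 + 1 + 6 + 3 + 6 + 0 + 5 + 5 + 4 + 7 = 57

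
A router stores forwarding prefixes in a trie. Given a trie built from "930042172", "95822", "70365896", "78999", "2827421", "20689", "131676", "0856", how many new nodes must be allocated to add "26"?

1

"2" is already a path in the trie; the remaining "6" must be added.
New nodes needed: |"26"| − 1 = 2 − 1 = 1.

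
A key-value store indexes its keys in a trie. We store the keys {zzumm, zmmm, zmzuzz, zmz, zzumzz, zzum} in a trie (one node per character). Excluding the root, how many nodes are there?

Trie structure (* marks end of a word):
(root)
└─ z
   ├─ m
   │  ├─ m
   │  │  └─ m *
   │  └─ z *
   │     └─ u
   │        └─ z
   │           └─ z *
   └─ z
      └─ u
         └─ m *
            ├─ m *
            └─ z
               └─ z *
Counting every labelled node above: 14.

14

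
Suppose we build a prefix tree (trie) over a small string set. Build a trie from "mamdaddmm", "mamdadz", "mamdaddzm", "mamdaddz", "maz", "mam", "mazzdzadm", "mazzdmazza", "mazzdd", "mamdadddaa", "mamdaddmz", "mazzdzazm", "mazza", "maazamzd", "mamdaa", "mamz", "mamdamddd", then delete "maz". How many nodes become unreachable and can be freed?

Walk "maz" from the leaf back toward the root, removing each node that no remaining word uses.
Every node on "maz" is still needed (e.g. by "mazzdzadm"), so nothing is freed.
Nodes removed: 0

0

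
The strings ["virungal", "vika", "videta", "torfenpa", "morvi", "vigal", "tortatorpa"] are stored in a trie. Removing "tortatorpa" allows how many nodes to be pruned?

A node on "tortatorpa"'s path can go only if nothing else ends at it or branches off below it.
The suffix "tatorpa" (7 nodes) is used only by "tortatorpa"; the node for "tor" still has the child "f", so pruning stops there.
Nodes removed: 7

7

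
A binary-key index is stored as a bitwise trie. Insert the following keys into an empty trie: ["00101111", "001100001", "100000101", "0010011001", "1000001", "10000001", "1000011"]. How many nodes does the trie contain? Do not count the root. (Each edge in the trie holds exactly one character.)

33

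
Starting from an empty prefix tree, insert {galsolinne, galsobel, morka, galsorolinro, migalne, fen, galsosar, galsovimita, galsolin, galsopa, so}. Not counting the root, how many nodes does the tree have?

47

For each word, the new-node count is its length minus the longest prefix already in the trie:
  "galsolinne" → 10 new (g, a, l, s, o, l, i, n, n, e)
  "galsobel" → prefix "galso" already present; 3 new (b, e, l)
  "morka" → 5 new (m, o, r, k, a)
  "galsorolinro" → prefix "galso" already present; 7 new (r, o, l, i, n, r, o)
  "migalne" → prefix "m" already present; 6 new (i, g, a, l, n, e)
  "fen" → 3 new (f, e, n)
  "galsosar" → prefix "galso" already present; 3 new (s, a, r)
  "galsovimita" → prefix "galso" already present; 6 new (v, i, m, i, t, a)
  "galsolin" → prefix "galsolin" already present; 0 new (none)
  "galsopa" → prefix "galso" already present; 2 new (p, a)
  "so" → 2 new (s, o)
Total nodes = 10 + 3 + 5 + 7 + 6 + 3 + 3 + 6 + 0 + 2 + 2 = 47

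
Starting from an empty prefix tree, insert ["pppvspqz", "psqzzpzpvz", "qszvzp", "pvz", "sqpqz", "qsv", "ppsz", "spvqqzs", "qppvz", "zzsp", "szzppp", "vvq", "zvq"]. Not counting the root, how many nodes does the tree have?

57

Insert word by word; a character creates a node only if that edge doesn't already exist:
  "pppvspqz" → 8 new (p, p, p, v, s, p, q, z)
  "psqzzpzpvz" → prefix "p" already present; 9 new (s, q, z, z, p, z, p, v, z)
  "qszvzp" → 6 new (q, s, z, v, z, p)
  "pvz" → prefix "p" already present; 2 new (v, z)
  "sqpqz" → 5 new (s, q, p, q, z)
  "qsv" → prefix "qs" already present; 1 new (v)
  "ppsz" → prefix "pp" already present; 2 new (s, z)
  "spvqqzs" → prefix "s" already present; 6 new (p, v, q, q, z, s)
  "qppvz" → prefix "q" already present; 4 new (p, p, v, z)
  "zzsp" → 4 new (z, z, s, p)
  "szzppp" → prefix "s" already present; 5 new (z, z, p, p, p)
  "vvq" → 3 new (v, v, q)
  "zvq" → prefix "z" already present; 2 new (v, q)
Total nodes = 8 + 9 + 6 + 2 + 5 + 1 + 2 + 6 + 4 + 4 + 5 + 3 + 2 = 57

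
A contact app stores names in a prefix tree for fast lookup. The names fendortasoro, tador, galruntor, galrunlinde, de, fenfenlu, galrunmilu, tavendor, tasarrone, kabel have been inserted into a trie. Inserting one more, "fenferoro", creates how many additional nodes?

The longest prefix of "fenferoro" already in the trie is "fenfe" (length 5).
So 9 − 5 = 4 new nodes.

4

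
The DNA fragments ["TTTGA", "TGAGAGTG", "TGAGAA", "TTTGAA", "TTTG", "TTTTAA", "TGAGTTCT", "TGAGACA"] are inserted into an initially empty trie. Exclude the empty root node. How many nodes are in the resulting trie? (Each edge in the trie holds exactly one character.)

23

For each word, the new-node count is its length minus the longest prefix already in the trie:
  "TTTGA" → 5 new (T, T, T, G, A)
  "TGAGAGTG" → prefix "T" already present; 7 new (G, A, G, A, G, T, G)
  "TGAGAA" → prefix "TGAGA" already present; 1 new (A)
  "TTTGAA" → prefix "TTTGA" already present; 1 new (A)
  "TTTG" → prefix "TTTG" already present; 0 new (none)
  "TTTTAA" → prefix "TTT" already present; 3 new (T, A, A)
  "TGAGTTCT" → prefix "TGAG" already present; 4 new (T, T, C, T)
  "TGAGACA" → prefix "TGAGA" already present; 2 new (C, A)
Total nodes = 5 + 7 + 1 + 1 + 0 + 3 + 4 + 2 = 23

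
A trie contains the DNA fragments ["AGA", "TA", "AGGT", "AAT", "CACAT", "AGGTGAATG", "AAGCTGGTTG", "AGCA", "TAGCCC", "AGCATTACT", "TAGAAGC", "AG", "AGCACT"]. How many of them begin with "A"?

Filter for entries beginning with "A":
Words under "A": AAGCTGGTTG, AAT, AG, AGA, AGCA, AGCACT, AGCATTACT, AGGT, AGGTGAATG
Count: 9

9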